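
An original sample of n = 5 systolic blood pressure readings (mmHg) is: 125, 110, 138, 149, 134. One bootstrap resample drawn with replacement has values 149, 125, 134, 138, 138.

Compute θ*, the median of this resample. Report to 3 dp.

θ* = 138.000

Sorted: 125, 134, 138, 138, 149
Median = middle value = 138.000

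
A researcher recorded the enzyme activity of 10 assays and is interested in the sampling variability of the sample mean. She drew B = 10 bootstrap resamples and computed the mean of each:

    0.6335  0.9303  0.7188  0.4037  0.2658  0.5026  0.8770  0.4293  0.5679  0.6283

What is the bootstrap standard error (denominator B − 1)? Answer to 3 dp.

SE* = 0.209

Bootstrap SE is the standard deviation of the 10 replicate means.
Mean of replicates: (0.6335 + 0.9303 + 0.7188 + 0.4037 + 0.2658 + 0.5026 + 0.8770 + 0.4293 + 0.5679 + 0.6283) / 10 = 5.95720 / 10 = 0.59572
Sum of squared deviations: (+0.03778)² + (+0.33458)² + (+0.12308)² + (−0.19202)² + (−0.32992)² + (−0.09312)² + (+0.28128)² + (−0.16642)² + (−0.02782)² + (+0.03258)² = 0.39156
Variance = 0.39156 / 9 = 0.04351
SE* = √0.04351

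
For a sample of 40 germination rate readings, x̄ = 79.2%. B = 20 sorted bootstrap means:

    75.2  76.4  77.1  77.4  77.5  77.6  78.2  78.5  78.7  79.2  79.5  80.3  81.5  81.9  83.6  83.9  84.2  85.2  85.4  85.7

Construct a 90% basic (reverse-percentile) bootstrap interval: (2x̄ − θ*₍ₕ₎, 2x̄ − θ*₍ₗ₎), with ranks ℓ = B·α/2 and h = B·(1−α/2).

(73.0, 83.2)

Percentile endpoints at ranks 1 and 19: θ*₍1₎ = 75.2, θ*₍19₎ = 85.4.
Basic interval reflects these around x̄:
  lower = 2 × 79.2 − 85.4 = 73.0
  upper = 2 × 79.2 − 75.2 = 83.2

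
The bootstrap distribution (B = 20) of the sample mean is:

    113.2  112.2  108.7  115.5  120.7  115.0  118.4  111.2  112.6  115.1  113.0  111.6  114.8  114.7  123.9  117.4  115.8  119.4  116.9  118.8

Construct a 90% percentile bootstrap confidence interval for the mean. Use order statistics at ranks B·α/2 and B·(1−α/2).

Sorted replicates: 108.7, 111.2, 111.6, 112.2, 112.6, 113.0, 113.2, 114.7, 114.8, 115.0, 115.1, 115.5, 115.8, 116.9, 117.4, 118.4, 118.8, 119.4, 120.7, 123.9
α = 0.10; lower rank = 20 × 0.050 = 1; upper rank = 20 × 0.950 = 19.
The 1st smallest replicate is 108.7; the 19th is 120.7.

(108.7, 120.7)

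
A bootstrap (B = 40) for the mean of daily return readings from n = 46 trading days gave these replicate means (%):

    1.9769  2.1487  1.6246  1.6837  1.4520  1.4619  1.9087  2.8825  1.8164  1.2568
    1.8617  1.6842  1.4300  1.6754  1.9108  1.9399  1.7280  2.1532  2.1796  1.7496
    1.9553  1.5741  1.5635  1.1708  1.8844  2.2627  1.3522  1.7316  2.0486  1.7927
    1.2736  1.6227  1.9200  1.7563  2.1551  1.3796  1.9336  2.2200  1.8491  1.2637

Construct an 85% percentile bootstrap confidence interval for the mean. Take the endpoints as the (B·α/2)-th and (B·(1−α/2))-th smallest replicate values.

Sorted replicates: 1.1708, 1.2568, 1.2637, 1.2736, 1.3522, 1.3796, 1.4300, 1.4520, 1.4619, 1.5635, 1.5741, 1.6227, 1.6246, 1.6754, 1.6837, 1.6842, 1.7280, 1.7316, 1.7496, 1.7563, 1.7927, 1.8164, 1.8491, 1.8617, 1.8844, 1.9087, 1.9108, 1.9200, 1.9336, 1.9399, 1.9553, 1.9769, 2.0486, 2.1487, 2.1532, 2.1551, 2.1796, 2.2200, 2.2627, 2.8825
α = 0.15; lower rank = 40 × 0.075 = 3; upper rank = 40 × 0.925 = 37.
The 3rd smallest replicate is 1.2637; the 37th is 2.1796.

(1.2637, 2.1796)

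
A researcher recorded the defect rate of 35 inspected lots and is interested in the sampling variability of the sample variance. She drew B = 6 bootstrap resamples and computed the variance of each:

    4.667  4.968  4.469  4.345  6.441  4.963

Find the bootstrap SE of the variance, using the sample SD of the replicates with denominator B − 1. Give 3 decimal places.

Bootstrap SE is the standard deviation of the 6 replicate variances.
Mean of replicates: (4.667 + 4.968 + 4.469 + 4.345 + 6.441 + 4.963) / 6 = 29.8530 / 6 = 4.9755
Sum of squared deviations: (−0.3085)² + (−0.0075)² + (−0.5065)² + (−0.6305)² + (+1.4655)² + (−0.0125)² = 2.8971
Variance = 2.8971 / 5 = 0.5794
SE* = √0.5794

SE* = 0.761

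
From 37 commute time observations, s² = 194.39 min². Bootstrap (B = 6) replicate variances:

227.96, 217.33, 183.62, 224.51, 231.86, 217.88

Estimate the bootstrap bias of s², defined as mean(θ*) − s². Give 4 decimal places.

bias = +22.8033

mean(θ*) = (227.96 + 217.33 + 183.62 + 224.51 + 231.86 + 217.88) / 6 = 217.19333
bias = 217.19333 − 194.39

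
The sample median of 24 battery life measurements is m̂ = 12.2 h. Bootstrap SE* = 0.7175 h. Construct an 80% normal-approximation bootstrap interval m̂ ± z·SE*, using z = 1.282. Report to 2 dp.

(11.28, 13.12)

Margin = 1.282 × 0.7175 = 0.920
Interval: 12.2 ± 0.920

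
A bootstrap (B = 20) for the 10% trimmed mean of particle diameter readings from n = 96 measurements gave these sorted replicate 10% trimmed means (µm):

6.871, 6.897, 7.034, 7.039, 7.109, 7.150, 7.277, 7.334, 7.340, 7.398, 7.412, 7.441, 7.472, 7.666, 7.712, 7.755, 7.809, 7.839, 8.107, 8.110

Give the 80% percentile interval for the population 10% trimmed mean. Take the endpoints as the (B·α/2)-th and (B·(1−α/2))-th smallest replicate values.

(6.897, 7.839)

α = 0.20; lower rank = 20 × 0.100 = 2; upper rank = 20 × 0.900 = 18.
The 2nd smallest replicate is 6.897; the 18th is 7.839.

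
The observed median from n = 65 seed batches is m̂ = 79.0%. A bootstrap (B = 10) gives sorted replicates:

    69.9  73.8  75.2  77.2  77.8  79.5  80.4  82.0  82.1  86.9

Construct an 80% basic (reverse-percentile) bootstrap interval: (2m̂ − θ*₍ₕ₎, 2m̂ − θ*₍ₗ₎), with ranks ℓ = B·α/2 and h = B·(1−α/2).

Percentile endpoints at ranks 1 and 9: θ*₍1₎ = 69.9, θ*₍9₎ = 82.1.
Basic interval reflects these around m̂:
  lower = 2 × 79.0 − 82.1 = 75.9
  upper = 2 × 79.0 − 69.9 = 88.1

(75.9, 88.1)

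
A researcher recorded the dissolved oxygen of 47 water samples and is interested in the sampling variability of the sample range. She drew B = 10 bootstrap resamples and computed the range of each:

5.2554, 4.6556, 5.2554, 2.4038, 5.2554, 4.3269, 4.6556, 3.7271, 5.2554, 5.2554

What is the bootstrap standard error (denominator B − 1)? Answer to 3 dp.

SE* = 0.932

Bootstrap SE is the standard deviation of the 10 replicate ranges.
Mean of replicates: (5.2554 + 4.6556 + 5.2554 + 2.4038 + 5.2554 + 4.3269 + 4.6556 + 3.7271 + 5.2554 + 5.2554) / 10 = 46.04600 / 10 = 4.60460
Sum of squared deviations: (+0.65080)² + (+0.05100)² + (+0.65080)² + (−2.20080)² + (+0.65080)² + (−0.27770)² + (+0.05100)² + (−0.87750)² + (+0.65080)² + (+0.65080)² = 7.81355
Variance = 7.81355 / 9 = 0.86817
SE* = √0.86817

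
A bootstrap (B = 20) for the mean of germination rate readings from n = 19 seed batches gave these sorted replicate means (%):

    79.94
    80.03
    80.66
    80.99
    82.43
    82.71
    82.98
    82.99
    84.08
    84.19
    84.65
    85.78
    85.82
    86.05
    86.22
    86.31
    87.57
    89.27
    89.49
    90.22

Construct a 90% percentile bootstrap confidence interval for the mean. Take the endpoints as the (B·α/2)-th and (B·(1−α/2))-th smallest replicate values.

(79.94, 89.49)

α = 0.10; lower rank = 20 × 0.050 = 1; upper rank = 20 × 0.950 = 19.
The 1st smallest replicate is 79.94; the 19th is 89.49.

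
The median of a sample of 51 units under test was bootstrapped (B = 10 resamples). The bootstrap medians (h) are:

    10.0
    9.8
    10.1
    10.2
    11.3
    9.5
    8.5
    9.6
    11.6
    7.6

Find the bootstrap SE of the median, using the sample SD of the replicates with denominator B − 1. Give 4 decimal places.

SE* = 1.1755

Bootstrap SE is the standard deviation of the 10 replicate medians.
Mean of replicates: (10.0 + 9.8 + 10.1 + 10.2 + 11.3 + 9.5 + 8.5 + 9.6 + 11.6 + 7.6) / 10 = 98.20000 / 10 = 9.82000
Sum of squared deviations: (+0.18000)² + (−0.02000)² + (+0.28000)² + (+0.38000)² + (+1.48000)² + (−0.32000)² + (−1.32000)² + (−0.22000)² + (+1.78000)² + (−2.22000)² = 12.43600
Variance = 12.43600 / 9 = 1.38178
SE* = √1.38178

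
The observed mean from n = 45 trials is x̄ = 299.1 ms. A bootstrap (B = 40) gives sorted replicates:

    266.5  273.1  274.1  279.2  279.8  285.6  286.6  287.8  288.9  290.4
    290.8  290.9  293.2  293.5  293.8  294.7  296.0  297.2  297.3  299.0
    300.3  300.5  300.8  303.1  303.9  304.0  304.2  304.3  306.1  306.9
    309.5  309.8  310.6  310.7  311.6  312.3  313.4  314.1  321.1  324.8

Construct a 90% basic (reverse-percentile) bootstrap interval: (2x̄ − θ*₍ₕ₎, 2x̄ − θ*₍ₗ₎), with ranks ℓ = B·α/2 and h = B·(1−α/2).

(284.1, 325.1)

Percentile endpoints at ranks 2 and 38: θ*₍2₎ = 273.1, θ*₍38₎ = 314.1.
Basic interval reflects these around x̄:
  lower = 2 × 299.1 − 314.1 = 284.1
  upper = 2 × 299.1 − 273.1 = 325.1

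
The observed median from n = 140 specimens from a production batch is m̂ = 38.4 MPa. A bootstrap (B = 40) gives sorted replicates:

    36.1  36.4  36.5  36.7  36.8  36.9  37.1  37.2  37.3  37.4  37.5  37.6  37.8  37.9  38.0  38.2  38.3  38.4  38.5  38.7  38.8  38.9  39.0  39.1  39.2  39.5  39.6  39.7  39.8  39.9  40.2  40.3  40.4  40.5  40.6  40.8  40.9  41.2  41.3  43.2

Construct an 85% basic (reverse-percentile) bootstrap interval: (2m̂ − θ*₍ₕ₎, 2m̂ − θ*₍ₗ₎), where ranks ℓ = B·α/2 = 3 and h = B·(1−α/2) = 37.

(35.9, 40.3)

Percentile endpoints at ranks 3 and 37: θ*₍3₎ = 36.5, θ*₍37₎ = 40.9.
Basic interval reflects these around m̂:
  lower = 2 × 38.4 − 40.9 = 35.9
  upper = 2 × 38.4 − 36.5 = 40.3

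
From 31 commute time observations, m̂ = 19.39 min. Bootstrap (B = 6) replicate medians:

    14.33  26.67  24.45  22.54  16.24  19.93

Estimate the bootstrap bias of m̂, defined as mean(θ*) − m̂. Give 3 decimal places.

mean(θ*) = (14.33 + 26.67 + 24.45 + 22.54 + 16.24 + 19.93) / 6 = 20.6933
bias = 20.6933 − 19.39

bias = +1.303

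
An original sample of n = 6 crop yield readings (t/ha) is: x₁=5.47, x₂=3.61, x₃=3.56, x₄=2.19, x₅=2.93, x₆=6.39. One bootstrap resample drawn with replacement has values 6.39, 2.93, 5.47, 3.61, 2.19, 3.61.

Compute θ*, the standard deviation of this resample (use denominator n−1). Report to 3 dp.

θ* = 1.587

Mean = 4.0333; sum of squared deviations = 12.5915
s² = 12.5915 / 5 = 2.5183
s = √2.5183 = 1.587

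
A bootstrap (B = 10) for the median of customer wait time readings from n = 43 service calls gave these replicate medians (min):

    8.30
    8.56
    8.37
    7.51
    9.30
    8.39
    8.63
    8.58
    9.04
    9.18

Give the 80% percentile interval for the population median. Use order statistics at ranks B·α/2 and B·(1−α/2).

Sorted replicates: 7.51, 8.30, 8.37, 8.39, 8.56, 8.58, 8.63, 9.04, 9.18, 9.30
α = 0.20; lower rank = 10 × 0.100 = 1; upper rank = 10 × 0.900 = 9.
The 1st smallest replicate is 7.51; the 9th is 9.18.

(7.51, 9.18)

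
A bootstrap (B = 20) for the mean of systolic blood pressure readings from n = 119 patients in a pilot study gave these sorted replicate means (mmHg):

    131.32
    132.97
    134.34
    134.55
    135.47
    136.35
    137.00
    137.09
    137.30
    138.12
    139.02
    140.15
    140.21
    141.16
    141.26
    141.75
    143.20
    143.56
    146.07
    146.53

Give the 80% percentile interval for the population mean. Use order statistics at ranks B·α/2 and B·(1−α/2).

α = 0.20; lower rank = 20 × 0.100 = 2; upper rank = 20 × 0.900 = 18.
The 2nd smallest replicate is 132.97; the 18th is 143.56.

(132.97, 143.56)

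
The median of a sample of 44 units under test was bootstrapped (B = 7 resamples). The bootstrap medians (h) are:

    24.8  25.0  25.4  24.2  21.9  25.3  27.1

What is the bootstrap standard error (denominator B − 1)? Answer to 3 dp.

SE* = 1.566

Bootstrap SE is the standard deviation of the 7 replicate medians.
Mean of replicates: (24.8 + 25.0 + 25.4 + 24.2 + 21.9 + 25.3 + 27.1) / 7 = 173.7000 / 7 = 24.8143
Sum of squared deviations: (−0.0143)² + (+0.1857)² + (+0.5857)² + (−0.6143)² + (−2.9143)² + (+0.4857)² + (+2.2857)² = 14.7086
Variance = 14.7086 / 6 = 2.4514
SE* = √2.4514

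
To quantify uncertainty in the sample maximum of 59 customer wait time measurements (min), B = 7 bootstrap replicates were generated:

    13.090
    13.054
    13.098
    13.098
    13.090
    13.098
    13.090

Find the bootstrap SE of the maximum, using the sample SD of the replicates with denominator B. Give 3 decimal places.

Bootstrap SE is the standard deviation of the 7 replicate maximums.
Mean of replicates: (13.090 + 13.054 + 13.098 + 13.098 + 13.090 + 13.098 + 13.090) / 7 = 91.6180 / 7 = 13.0883
Sum of squared deviations: (+0.0017)² + (−0.0343)² + (+0.0097)² + (+0.0097)² + (+0.0017)² + (+0.0097)² + (+0.0017)² = 0.0015
Variance = 0.0015 / 7 = 0.0002
SE* = √0.0002

SE* = 0.014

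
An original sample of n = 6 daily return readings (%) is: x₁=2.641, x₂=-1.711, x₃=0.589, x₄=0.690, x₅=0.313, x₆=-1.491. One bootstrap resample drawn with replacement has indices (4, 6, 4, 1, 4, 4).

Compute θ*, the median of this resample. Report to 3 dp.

Resample values: 0.690, -1.491, 0.690, 2.641, 0.690, 0.690.
Sorted: -1.491, 0.690, 0.690, 0.690, 0.690, 2.641
Median = average of the two middle values = 0.690

θ* = 0.690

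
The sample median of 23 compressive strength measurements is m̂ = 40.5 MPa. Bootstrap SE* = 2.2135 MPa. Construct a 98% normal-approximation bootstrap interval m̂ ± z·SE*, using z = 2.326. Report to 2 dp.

Margin = 2.326 × 2.2135 = 5.149
Interval: 40.5 ± 5.149

(35.35, 45.65)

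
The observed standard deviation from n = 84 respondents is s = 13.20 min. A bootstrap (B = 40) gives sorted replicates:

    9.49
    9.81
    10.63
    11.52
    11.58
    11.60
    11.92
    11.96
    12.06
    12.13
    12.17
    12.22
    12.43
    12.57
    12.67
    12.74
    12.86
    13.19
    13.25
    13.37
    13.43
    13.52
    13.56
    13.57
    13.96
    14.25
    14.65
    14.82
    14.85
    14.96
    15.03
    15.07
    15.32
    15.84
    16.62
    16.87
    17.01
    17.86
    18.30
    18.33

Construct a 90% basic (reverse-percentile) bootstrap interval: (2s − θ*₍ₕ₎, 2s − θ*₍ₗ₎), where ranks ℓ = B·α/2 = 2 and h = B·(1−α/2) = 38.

Percentile endpoints at ranks 2 and 38: θ*₍2₎ = 9.81, θ*₍38₎ = 17.86.
Basic interval reflects these around s:
  lower = 2 × 13.20 − 17.86 = 8.54
  upper = 2 × 13.20 − 9.81 = 16.59

(8.54, 16.59)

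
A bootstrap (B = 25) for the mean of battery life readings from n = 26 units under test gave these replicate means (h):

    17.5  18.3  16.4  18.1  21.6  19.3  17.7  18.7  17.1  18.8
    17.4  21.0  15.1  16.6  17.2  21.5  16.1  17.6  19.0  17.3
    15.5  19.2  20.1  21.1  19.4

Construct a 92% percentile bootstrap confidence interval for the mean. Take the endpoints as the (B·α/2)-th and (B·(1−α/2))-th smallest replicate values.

Sorted replicates: 15.1, 15.5, 16.1, 16.4, 16.6, 17.1, 17.2, 17.3, 17.4, 17.5, 17.6, 17.7, 18.1, 18.3, 18.7, 18.8, 19.0, 19.2, 19.3, 19.4, 20.1, 21.0, 21.1, 21.5, 21.6
α = 0.08; lower rank = 25 × 0.040 = 1; upper rank = 25 × 0.960 = 24.
The 1st smallest replicate is 15.1; the 24th is 21.5.

(15.1, 21.5)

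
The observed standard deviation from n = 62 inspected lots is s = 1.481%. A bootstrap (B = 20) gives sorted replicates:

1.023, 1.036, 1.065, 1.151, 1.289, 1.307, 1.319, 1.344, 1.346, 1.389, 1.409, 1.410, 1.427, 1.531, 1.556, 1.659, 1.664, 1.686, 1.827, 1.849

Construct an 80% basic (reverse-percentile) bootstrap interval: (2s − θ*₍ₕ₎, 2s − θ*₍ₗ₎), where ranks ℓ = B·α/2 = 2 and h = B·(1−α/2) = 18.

Percentile endpoints at ranks 2 and 18: θ*₍2₎ = 1.036, θ*₍18₎ = 1.686.
Basic interval reflects these around s:
  lower = 2 × 1.481 − 1.686 = 1.276
  upper = 2 × 1.481 − 1.036 = 1.926

(1.276, 1.926)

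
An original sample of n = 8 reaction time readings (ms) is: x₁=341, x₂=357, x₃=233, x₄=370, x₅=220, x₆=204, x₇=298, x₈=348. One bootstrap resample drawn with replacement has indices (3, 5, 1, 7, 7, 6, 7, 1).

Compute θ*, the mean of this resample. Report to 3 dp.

Resample values: 233, 220, 341, 298, 298, 204, 298, 341.
Mean = (233 + 220 + 341 + 298 + 298 + 204 + 298 + 341) / 8 = 2233.0 / 8 = 279.125

θ* = 279.125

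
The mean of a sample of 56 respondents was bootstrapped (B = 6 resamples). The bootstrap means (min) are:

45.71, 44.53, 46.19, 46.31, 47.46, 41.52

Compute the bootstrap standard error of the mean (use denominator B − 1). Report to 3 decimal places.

SE* = 2.075

Bootstrap SE is the standard deviation of the 6 replicate means.
Mean of replicates: (45.71 + 44.53 + 46.19 + 46.31 + 47.46 + 41.52) / 6 = 271.7200 / 6 = 45.2867
Sum of squared deviations: (+0.4233)² + (−0.7567)² + (+0.9033)² + (+1.0233)² + (+2.1733)² + (−3.7667)² = 21.5261
Variance = 21.5261 / 5 = 4.3052
SE* = √4.3052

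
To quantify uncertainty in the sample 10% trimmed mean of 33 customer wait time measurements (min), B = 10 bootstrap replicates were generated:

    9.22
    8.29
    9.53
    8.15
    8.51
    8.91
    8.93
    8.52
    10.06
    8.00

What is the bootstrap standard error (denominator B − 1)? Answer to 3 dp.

Bootstrap SE is the standard deviation of the 10 replicate 10% trimmed means.
Mean of replicates: (9.22 + 8.29 + 9.53 + 8.15 + 8.51 + 8.91 + 8.93 + 8.52 + 10.06 + 8.00) / 10 = 88.1200 / 10 = 8.8120
Sum of squared deviations: (+0.4080)² + (−0.5220)² + (+0.7180)² + (−0.6620)² + (−0.3020)² + (+0.0980)² + (+0.1180)² + (−0.2920)² + (+1.2480)² + (−0.8120)² = 3.8096
Variance = 3.8096 / 9 = 0.4233
SE* = √0.4233

SE* = 0.651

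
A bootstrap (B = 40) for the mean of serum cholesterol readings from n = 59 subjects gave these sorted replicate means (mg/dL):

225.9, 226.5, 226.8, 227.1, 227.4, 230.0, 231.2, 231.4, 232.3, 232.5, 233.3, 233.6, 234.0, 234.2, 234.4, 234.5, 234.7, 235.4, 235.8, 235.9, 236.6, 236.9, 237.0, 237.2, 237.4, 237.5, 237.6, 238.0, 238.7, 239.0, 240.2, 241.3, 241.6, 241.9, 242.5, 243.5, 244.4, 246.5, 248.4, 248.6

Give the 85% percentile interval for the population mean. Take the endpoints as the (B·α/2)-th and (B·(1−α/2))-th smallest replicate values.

α = 0.15; lower rank = 40 × 0.075 = 3; upper rank = 40 × 0.925 = 37.
The 3rd smallest replicate is 226.8; the 37th is 244.4.

(226.8, 244.4)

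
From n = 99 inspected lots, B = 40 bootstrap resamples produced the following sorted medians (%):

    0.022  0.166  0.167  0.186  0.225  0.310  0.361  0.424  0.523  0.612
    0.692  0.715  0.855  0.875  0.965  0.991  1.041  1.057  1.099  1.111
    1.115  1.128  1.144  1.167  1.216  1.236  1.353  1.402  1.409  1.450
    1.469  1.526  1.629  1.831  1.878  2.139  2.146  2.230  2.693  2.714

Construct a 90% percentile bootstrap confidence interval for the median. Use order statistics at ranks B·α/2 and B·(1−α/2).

α = 0.10; lower rank = 40 × 0.050 = 2; upper rank = 40 × 0.950 = 38.
The 2nd smallest replicate is 0.166; the 38th is 2.230.

(0.166, 2.230)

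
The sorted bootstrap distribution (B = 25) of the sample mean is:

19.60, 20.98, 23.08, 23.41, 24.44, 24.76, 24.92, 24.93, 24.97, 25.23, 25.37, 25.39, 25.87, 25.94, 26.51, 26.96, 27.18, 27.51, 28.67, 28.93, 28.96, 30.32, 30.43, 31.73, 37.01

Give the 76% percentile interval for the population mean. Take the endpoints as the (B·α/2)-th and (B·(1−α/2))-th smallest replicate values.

(23.08, 30.32)

α = 0.24; lower rank = 25 × 0.120 = 3; upper rank = 25 × 0.880 = 22.
The 3rd smallest replicate is 23.08; the 22nd is 30.32.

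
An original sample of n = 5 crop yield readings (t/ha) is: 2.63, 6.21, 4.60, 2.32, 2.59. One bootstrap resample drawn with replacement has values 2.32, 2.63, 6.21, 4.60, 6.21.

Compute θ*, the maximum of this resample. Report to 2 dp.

θ* = 6.21

Maximum = 6.21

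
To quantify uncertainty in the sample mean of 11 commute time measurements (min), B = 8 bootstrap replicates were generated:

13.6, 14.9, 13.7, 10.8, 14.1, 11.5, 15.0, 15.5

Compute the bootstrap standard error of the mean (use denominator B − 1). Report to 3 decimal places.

Bootstrap SE is the standard deviation of the 8 replicate means.
Mean of replicates: (13.6 + 14.9 + 13.7 + 10.8 + 14.1 + 11.5 + 15.0 + 15.5) / 8 = 109.1000 / 8 = 13.6375
Sum of squared deviations: (−0.0375)² + (+1.2625)² + (+0.0625)² + (−2.8375)² + (+0.4625)² + (−2.1375)² + (+1.3625)² + (+1.8625)² = 19.7587
Variance = 19.7587 / 7 = 2.8227
SE* = √2.8227

SE* = 1.680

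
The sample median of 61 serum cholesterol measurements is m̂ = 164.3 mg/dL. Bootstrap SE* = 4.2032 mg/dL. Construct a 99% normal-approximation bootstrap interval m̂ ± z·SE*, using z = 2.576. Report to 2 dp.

(153.47, 175.13)

Margin = 2.576 × 4.2032 = 10.827
Interval: 164.3 ± 10.827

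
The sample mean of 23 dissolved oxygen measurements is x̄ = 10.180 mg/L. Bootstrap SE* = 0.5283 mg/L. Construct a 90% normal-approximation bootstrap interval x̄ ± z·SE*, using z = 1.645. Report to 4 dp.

(9.3109, 11.0491)

Margin = 1.645 × 0.5283 = 0.86905
Interval: 10.180 ± 0.86905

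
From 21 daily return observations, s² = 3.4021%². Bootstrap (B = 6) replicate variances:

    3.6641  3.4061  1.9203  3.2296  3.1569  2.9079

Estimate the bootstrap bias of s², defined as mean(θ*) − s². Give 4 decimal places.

mean(θ*) = (3.6641 + 3.4061 + 1.9203 + 3.2296 + 3.1569 + 2.9079) / 6 = 3.04748
bias = 3.04748 − 3.4021

bias = −0.3546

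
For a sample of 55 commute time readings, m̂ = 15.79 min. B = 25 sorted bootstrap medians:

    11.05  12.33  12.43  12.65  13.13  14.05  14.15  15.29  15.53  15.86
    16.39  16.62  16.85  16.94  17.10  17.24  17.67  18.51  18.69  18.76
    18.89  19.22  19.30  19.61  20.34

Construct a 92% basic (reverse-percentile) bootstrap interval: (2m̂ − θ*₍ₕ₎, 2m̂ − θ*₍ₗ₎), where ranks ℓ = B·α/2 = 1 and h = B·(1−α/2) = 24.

(11.97, 20.53)

Percentile endpoints at ranks 1 and 24: θ*₍1₎ = 11.05, θ*₍24₎ = 19.61.
Basic interval reflects these around m̂:
  lower = 2 × 15.79 − 19.61 = 11.97
  upper = 2 × 15.79 − 11.05 = 20.53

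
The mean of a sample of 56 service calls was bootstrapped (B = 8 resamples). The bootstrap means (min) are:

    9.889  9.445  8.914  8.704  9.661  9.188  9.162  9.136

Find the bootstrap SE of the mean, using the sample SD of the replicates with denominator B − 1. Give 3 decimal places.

Bootstrap SE is the standard deviation of the 8 replicate means.
Mean of replicates: (9.889 + 9.445 + 8.914 + 8.704 + 9.661 + 9.188 + 9.162 + 9.136) / 8 = 74.0990 / 8 = 9.2624
Sum of squared deviations: (+0.6266)² + (+0.1826)² + (−0.3484)² + (−0.5584)² + (+0.3986)² + (−0.0744)² + (−0.1004)² + (−0.1264)² = 1.0496
Variance = 1.0496 / 7 = 0.1499
SE* = √0.1499

SE* = 0.387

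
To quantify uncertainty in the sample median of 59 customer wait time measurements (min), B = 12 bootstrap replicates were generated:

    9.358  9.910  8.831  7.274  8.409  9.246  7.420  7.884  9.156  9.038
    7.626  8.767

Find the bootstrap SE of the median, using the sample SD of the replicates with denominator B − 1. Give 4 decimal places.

SE* = 0.8492

Bootstrap SE is the standard deviation of the 12 replicate medians.
Mean of replicates: (9.358 + 9.910 + 8.831 + 7.274 + 8.409 + 9.246 + 7.420 + 7.884 + 9.156 + 9.038 + 7.626 + 8.767) / 12 = 102.91900 / 12 = 8.57658
Sum of squared deviations: (+0.78142)² + (+1.33342)² + (+0.25442)² + (−1.30258)² + (−0.16758)² + (+0.66942)² + (−1.15658)² + (−0.69258)² + (+0.57942)² + (+0.46142)² + (−0.95058)² + (+0.19042)² = 7.93212
Variance = 7.93212 / 11 = 0.72110
SE* = √0.72110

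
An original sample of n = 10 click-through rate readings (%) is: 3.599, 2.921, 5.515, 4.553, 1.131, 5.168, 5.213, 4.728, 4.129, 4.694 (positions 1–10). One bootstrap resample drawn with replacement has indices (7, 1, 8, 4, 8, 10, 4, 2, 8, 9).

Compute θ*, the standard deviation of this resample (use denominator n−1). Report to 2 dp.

θ* = 0.67

Resample values: 5.213, 3.599, 4.728, 4.553, 4.728, 4.694, 4.553, 2.921, 4.728, 4.129.
Mean = 4.3846; sum of squared deviations = 4.0171
s² = 4.0171 / 9 = 0.4463
s = √0.4463 = 0.67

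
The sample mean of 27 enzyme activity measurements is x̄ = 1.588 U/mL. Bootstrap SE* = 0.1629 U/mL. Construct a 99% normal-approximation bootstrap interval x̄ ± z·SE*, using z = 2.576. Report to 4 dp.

Margin = 2.576 × 0.1629 = 0.41963
Interval: 1.588 ± 0.41963

(1.1684, 2.0076)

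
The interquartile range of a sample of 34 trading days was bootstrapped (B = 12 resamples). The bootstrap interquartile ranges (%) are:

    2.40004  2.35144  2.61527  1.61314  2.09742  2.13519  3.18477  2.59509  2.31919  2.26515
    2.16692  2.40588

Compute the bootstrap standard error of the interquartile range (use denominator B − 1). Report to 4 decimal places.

SE* = 0.3726

Bootstrap SE is the standard deviation of the 12 replicate interquartile ranges.
Mean of replicates: (2.40004 + 2.35144 + 2.61527 + 1.61314 + 2.09742 + 2.13519 + 3.18477 + 2.59509 + 2.31919 + 2.26515 + 2.16692 + 2.40588) / 12 = 28.149500 / 12 = 2.345792
Sum of squared deviations: (+0.054248)² + (+0.005648)² + (+0.269478)² + (−0.732652)² + (−0.248372)² + (−0.210602)² + (+0.838978)² + (+0.249298)² + (−0.026602)² + (−0.080642)² + (−0.178872)² + (+0.060088)² = 1.527264
Variance = 1.527264 / 11 = 0.138842
SE* = √0.138842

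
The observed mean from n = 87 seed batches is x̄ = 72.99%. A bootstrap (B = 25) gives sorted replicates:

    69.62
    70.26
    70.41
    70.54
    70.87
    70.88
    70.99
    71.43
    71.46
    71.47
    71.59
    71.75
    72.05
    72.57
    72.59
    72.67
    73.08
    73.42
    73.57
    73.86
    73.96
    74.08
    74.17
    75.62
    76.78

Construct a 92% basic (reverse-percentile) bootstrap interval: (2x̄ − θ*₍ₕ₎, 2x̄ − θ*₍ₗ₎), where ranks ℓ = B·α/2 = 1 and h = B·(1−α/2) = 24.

(70.36, 76.36)

Percentile endpoints at ranks 1 and 24: θ*₍1₎ = 69.62, θ*₍24₎ = 75.62.
Basic interval reflects these around x̄:
  lower = 2 × 72.99 − 75.62 = 70.36
  upper = 2 × 72.99 − 69.62 = 76.36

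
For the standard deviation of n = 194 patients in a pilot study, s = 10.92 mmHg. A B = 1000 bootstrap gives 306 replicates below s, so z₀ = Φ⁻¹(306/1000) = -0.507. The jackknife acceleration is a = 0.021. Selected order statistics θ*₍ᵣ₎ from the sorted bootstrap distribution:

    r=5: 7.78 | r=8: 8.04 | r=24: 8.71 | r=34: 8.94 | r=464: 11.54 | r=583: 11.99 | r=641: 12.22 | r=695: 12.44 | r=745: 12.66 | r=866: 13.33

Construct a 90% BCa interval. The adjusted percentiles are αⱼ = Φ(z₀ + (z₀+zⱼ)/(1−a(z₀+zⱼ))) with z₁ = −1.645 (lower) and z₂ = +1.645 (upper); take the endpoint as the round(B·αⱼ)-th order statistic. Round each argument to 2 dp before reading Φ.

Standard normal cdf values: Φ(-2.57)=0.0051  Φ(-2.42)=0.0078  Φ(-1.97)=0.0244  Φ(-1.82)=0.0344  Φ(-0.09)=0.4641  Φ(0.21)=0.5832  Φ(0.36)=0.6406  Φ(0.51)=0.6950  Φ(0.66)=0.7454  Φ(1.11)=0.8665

Lower: z₀ + z₁ = -0.507 + (-1.645) = -2.152; 1 − a(z₀+z₁) = 1 − (0.021)(-2.152) = 1.0452; argument = -0.507 + (-2.152)/1.0452 = -2.5660 → -2.57.
α₁ = Φ(-2.57) = 0.0051; rank = round(1000 × 0.0051) = 5; θ*₍5₎ = 7.78.
Upper: z₀ + z₂ = 1.138; 1 − a(z₀+z₂) = 0.9761; argument = 0.6589 → 0.66; α₂ = 0.7454; rank = 745; θ*₍745₎ = 12.66.

(7.78, 12.66)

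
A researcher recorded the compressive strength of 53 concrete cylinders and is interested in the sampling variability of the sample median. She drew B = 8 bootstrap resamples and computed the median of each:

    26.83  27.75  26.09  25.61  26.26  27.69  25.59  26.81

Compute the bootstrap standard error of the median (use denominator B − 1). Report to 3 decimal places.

Bootstrap SE is the standard deviation of the 8 replicate medians.
Mean of replicates: (26.83 + 27.75 + 26.09 + 25.61 + 26.26 + 27.69 + 25.59 + 26.81) / 8 = 212.6300 / 8 = 26.5787
Sum of squared deviations: (+0.2512)² + (+1.1713)² + (−0.4887)² + (−0.9688)² + (−0.3187)² + (+1.1113)² + (−0.9887)² + (+0.2312)² = 4.9799
Variance = 4.9799 / 7 = 0.7114
SE* = √0.7114

SE* = 0.843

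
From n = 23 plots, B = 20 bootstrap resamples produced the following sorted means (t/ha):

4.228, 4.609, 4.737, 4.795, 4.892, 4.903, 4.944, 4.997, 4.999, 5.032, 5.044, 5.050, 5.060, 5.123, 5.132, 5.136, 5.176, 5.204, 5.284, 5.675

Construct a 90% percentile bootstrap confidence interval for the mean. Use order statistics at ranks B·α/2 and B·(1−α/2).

(4.228, 5.284)

α = 0.10; lower rank = 20 × 0.050 = 1; upper rank = 20 × 0.950 = 19.
The 1st smallest replicate is 4.228; the 19th is 5.284.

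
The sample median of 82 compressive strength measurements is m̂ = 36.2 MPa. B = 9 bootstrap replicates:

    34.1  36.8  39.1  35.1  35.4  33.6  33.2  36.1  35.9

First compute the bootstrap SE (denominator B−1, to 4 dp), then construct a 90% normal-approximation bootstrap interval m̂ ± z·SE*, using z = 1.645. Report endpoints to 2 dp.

Mean of replicates = 35.4778; sum of squared deviations = 26.1956; SE* = √(26.1956/8) = 1.8095
Margin = 1.645 × 1.8095 = 2.977
Interval: 36.2 ± 2.977

(33.22, 39.18)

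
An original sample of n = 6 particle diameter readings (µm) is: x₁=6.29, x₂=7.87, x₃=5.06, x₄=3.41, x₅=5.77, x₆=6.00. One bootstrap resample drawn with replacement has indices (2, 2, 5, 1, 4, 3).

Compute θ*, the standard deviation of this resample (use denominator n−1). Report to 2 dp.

θ* = 1.72

Resample values: 7.87, 7.87, 5.77, 6.29, 3.41, 5.06.
Mean = 6.0450; sum of squared deviations = 14.7104
s² = 14.7104 / 5 = 2.9421
s = √2.9421 = 1.72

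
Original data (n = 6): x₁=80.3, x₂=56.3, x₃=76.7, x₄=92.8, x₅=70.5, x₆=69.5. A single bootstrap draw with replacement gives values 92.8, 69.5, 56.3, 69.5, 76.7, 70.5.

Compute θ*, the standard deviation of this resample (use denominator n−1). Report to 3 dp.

θ* = 11.951

Mean = 72.5500; sum of squared deviations = 714.1550
s² = 714.1550 / 5 = 142.8310
s = √142.8310 = 11.951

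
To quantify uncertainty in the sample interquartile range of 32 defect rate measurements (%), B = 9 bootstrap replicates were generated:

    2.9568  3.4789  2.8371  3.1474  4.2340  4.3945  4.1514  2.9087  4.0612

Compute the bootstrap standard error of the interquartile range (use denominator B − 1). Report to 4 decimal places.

SE* = 0.6361

Bootstrap SE is the standard deviation of the 9 replicate interquartile ranges.
Mean of replicates: (2.9568 + 3.4789 + 2.8371 + 3.1474 + 4.2340 + 4.3945 + 4.1514 + 2.9087 + 4.0612) / 9 = 32.17000 / 9 = 3.57444
Sum of squared deviations: (−0.61764)² + (−0.09554)² + (−0.73734)² + (−0.42704)² + (+0.65956)² + (+0.82006)² + (+0.57696)² + (−0.66574)² + (+0.48676)² = 3.23719
Variance = 3.23719 / 8 = 0.40465
SE* = √0.40465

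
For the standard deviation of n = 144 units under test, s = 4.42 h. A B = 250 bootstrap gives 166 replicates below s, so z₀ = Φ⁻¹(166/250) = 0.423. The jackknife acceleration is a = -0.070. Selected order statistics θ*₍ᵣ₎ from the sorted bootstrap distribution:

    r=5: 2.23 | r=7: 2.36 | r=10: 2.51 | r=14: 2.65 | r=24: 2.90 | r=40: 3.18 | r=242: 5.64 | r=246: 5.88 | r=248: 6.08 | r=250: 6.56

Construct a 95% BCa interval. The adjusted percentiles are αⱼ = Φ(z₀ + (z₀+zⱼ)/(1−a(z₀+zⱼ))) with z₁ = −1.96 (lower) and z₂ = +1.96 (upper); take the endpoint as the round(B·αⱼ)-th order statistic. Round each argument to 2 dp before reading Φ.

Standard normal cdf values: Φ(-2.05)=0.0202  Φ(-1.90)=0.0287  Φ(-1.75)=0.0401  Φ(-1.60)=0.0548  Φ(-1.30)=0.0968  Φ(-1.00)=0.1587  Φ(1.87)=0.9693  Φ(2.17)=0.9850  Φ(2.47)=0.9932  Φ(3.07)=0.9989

(2.90, 6.08)

Lower: z₀ + z₁ = 0.423 + (-1.960) = -1.537; 1 − a(z₀+z₁) = 1 − (-0.070)(-1.537) = 0.8924; argument = 0.423 + (-1.537)/0.8924 = -1.2993 → -1.30.
α₁ = Φ(-1.30) = 0.0968; rank = round(250 × 0.0968) = 24; θ*₍24₎ = 2.90.
Upper: z₀ + z₂ = 2.383; 1 − a(z₀+z₂) = 1.1668; argument = 2.4653 → 2.47; α₂ = 0.9932; rank = 248; θ*₍248₎ = 6.08.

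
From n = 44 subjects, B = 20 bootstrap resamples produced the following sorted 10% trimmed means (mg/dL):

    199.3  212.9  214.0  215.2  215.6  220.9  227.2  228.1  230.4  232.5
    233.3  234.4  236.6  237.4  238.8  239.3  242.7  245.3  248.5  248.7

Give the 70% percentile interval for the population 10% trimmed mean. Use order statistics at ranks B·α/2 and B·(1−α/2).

(214.0, 242.7)

α = 0.30; lower rank = 20 × 0.150 = 3; upper rank = 20 × 0.850 = 17.
The 3rd smallest replicate is 214.0; the 17th is 242.7.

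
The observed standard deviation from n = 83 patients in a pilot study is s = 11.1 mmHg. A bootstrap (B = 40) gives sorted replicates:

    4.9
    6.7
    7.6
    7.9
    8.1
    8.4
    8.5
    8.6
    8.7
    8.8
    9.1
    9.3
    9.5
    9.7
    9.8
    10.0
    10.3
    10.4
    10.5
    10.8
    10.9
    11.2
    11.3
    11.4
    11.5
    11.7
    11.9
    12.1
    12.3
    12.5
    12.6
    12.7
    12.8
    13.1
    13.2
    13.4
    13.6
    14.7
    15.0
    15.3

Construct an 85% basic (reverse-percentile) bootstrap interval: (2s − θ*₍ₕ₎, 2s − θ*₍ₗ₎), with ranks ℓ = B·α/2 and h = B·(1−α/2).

Percentile endpoints at ranks 3 and 37: θ*₍3₎ = 7.6, θ*₍37₎ = 13.6.
Basic interval reflects these around s:
  lower = 2 × 11.1 − 13.6 = 8.6
  upper = 2 × 11.1 − 7.6 = 14.6

(8.6, 14.6)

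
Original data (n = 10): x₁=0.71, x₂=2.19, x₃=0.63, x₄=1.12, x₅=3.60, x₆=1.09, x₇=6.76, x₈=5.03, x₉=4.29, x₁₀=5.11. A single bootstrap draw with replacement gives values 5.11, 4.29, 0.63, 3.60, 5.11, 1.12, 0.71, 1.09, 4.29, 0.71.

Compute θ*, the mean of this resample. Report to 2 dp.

Mean = (5.11 + 4.29 + 0.63 + 3.60 + 5.11 + 1.12 + 0.71 + 1.09 + 4.29 + 0.71) / 10 = 26.660 / 10 = 2.67

θ* = 2.67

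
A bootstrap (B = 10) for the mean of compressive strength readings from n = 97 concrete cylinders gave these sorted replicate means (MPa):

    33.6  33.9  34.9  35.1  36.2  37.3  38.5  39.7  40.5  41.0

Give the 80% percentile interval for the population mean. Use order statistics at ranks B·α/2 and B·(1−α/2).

(33.6, 40.5)

α = 0.20; lower rank = 10 × 0.100 = 1; upper rank = 10 × 0.900 = 9.
The 1st smallest replicate is 33.6; the 9th is 40.5.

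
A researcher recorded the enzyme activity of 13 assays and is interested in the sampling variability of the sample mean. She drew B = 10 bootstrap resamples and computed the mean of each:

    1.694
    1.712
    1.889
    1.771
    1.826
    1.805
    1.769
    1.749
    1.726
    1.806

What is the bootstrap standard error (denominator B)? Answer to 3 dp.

SE* = 0.056

Bootstrap SE is the standard deviation of the 10 replicate means.
Mean of replicates: (1.694 + 1.712 + 1.889 + 1.771 + 1.826 + 1.805 + 1.769 + 1.749 + 1.726 + 1.806) / 10 = 17.7470 / 10 = 1.7747
Sum of squared deviations: (−0.0807)² + (−0.0627)² + (+0.1143)² + (−0.0037)² + (+0.0513)² + (+0.0303)² + (−0.0057)² + (−0.0257)² + (−0.0487)² + (+0.0313)² = 0.0311
Variance = 0.0311 / 10 = 0.0031
SE* = √0.0031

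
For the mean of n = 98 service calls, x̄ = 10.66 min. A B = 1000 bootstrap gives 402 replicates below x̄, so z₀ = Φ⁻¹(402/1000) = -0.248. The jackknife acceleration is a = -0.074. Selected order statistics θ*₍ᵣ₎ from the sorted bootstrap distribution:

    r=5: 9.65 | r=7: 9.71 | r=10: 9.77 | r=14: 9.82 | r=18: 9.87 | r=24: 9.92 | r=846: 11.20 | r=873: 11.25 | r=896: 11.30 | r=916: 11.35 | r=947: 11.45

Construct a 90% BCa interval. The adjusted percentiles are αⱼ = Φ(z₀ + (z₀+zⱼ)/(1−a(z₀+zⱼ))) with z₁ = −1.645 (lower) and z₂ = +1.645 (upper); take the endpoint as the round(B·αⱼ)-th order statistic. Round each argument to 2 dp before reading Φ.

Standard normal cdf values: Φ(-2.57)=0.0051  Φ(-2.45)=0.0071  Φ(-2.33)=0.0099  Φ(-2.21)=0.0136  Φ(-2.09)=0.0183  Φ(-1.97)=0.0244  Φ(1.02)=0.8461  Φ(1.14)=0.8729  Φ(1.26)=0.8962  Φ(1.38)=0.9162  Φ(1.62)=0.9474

(9.71, 11.20)

Lower: z₀ + z₁ = -0.248 + (-1.645) = -1.893; 1 − a(z₀+z₁) = 1 − (-0.074)(-1.893) = 0.8599; argument = -0.248 + (-1.893)/0.8599 = -2.4494 → -2.45.
α₁ = Φ(-2.45) = 0.0071; rank = round(1000 × 0.0071) = 7; θ*₍7₎ = 9.71.
Upper: z₀ + z₂ = 1.397; 1 − a(z₀+z₂) = 1.1034; argument = 1.0181 → 1.02; α₂ = 0.8461; rank = 846; θ*₍846₎ = 11.20.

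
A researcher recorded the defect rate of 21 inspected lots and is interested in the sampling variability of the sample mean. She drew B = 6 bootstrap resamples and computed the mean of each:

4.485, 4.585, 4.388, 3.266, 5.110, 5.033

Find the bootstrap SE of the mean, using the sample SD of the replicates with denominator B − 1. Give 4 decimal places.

SE* = 0.6627

Bootstrap SE is the standard deviation of the 6 replicate means.
Mean of replicates: (4.485 + 4.585 + 4.388 + 3.266 + 5.110 + 5.033) / 6 = 26.86700 / 6 = 4.47783
Sum of squared deviations: (+0.00717)² + (+0.10717)² + (−0.08983)² + (−1.21183)² + (+0.63217)² + (+0.55517)² = 2.19599
Variance = 2.19599 / 5 = 0.43920
SE* = √0.43920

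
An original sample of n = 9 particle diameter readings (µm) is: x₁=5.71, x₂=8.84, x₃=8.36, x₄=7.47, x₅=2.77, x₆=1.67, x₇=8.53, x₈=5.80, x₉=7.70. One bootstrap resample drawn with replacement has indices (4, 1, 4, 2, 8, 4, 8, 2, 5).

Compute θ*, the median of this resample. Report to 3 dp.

Resample values: 7.47, 5.71, 7.47, 8.84, 5.80, 7.47, 5.80, 8.84, 2.77.
Sorted: 2.77, 5.71, 5.80, 5.80, 7.47, 7.47, 7.47, 8.84, 8.84
Median = middle value = 7.470

θ* = 7.470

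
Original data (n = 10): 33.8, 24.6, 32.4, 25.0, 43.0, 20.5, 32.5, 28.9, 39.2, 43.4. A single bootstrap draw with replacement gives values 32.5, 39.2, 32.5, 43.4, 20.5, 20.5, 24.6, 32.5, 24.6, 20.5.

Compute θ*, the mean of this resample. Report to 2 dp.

θ* = 29.08

Mean = (32.5 + 39.2 + 32.5 + 43.4 + 20.5 + 20.5 + 24.6 + 32.5 + 24.6 + 20.5) / 10 = 290.80 / 10 = 29.08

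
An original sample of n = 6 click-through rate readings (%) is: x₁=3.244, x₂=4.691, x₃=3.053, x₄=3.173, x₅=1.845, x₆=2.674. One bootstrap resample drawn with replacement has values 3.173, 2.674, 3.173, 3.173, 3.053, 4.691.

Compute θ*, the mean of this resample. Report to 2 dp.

Mean = (3.173 + 2.674 + 3.173 + 3.173 + 3.053 + 4.691) / 6 = 19.9370 / 6 = 3.32

θ* = 3.32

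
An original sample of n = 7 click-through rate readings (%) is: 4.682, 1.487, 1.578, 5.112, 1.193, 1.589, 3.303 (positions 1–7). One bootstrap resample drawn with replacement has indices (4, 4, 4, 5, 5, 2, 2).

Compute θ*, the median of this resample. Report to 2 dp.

Resample values: 5.112, 5.112, 5.112, 1.193, 1.193, 1.487, 1.487.
Sorted: 1.193, 1.193, 1.487, 1.487, 5.112, 5.112, 5.112
Median = middle value = 1.49

θ* = 1.49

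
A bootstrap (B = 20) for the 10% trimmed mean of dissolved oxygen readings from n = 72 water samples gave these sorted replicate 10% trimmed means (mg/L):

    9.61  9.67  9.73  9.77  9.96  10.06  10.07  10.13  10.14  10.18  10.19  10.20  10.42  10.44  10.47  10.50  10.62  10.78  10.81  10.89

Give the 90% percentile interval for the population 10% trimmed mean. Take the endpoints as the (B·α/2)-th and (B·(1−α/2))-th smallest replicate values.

α = 0.10; lower rank = 20 × 0.050 = 1; upper rank = 20 × 0.950 = 19.
The 1st smallest replicate is 9.61; the 19th is 10.81.

(9.61, 10.81)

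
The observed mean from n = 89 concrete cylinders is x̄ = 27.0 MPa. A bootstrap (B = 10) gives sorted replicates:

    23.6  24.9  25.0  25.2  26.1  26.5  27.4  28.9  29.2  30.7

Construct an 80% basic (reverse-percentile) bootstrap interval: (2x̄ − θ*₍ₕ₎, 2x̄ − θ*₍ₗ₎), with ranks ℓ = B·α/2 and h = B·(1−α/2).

(24.8, 30.4)

Percentile endpoints at ranks 1 and 9: θ*₍1₎ = 23.6, θ*₍9₎ = 29.2.
Basic interval reflects these around x̄:
  lower = 2 × 27.0 − 29.2 = 24.8
  upper = 2 × 27.0 − 23.6 = 30.4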